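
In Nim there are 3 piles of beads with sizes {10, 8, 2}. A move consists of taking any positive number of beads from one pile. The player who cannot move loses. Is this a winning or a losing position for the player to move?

Losing position

Nim-sum: 10 ^ 8 ^ 2 = 0.
The nim-sum is 0, so this is a P-position: the player to move is in a losing position under optimal play.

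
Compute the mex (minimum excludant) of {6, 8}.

0 is not in the set, so the mex is 0.

0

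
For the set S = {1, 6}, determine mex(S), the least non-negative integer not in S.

0

0 is not in the set, so the mex is 0.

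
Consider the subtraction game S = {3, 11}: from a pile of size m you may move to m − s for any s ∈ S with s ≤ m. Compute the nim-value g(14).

Compute g(0), g(1), … for moves {3, 11}:
k:     0  1  2  3  4  5  6  7  8  9 10 11 12 13 14
g(k):  0  0  0  1  1  1  0  0  0  1  1  1  2  2  0
So g(14) = 0.

0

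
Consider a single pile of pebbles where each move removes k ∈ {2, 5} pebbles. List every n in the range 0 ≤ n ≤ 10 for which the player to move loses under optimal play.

0, 1, 4, 7, 8

Grundy values for subtraction set {2, 5}:
k:     0  1  2  3  4  5  6  7  8  9 10
g(k):  0  0  1  1  0  2  1  0  0  1  1
The P-positions (g = 0) in 0..10 are 0, 1, 4, 7, 8.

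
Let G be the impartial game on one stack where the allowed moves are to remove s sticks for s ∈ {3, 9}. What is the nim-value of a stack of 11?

Build the Grundy sequence with g(k) = mex{g(k−s) : s ∈ {3, 9}, s ≤ k}:
k:     0  1  2  3  4  5  6  7  8  9 10 11
g(k):  0  0  0  1  1  1  0  0  0  1  1  1
So g(11) = 1.

1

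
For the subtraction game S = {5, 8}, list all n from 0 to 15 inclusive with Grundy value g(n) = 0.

0, 1, 2, 3, 4, 13, 14, 15

Compute g(0), g(1), … for moves {5, 8}:
k:     0  1  2  3  4  5  6  7  8  9 10 11 12 13 14 15
g(k):  0  0  0  0  0  1  1  1  1  1  2  2  2  0  0  0
The P-positions (g = 0) in 0..15 are 0, 1, 2, 3, 4, 13, 14, 15.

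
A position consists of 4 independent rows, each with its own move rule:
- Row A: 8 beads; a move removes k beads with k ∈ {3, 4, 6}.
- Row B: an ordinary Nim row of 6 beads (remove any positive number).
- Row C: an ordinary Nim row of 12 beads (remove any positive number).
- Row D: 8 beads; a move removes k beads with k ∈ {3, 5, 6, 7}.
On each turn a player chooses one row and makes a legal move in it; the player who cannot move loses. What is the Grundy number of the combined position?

Build the Grundy sequence for row A with g(k) = mex{g(k−s) : s ∈ {3, 4, 6}, s ≤ k}:
k:     0  1  2  3  4  5  6  7  8
g(k):  0  0  0  1  1  1  2  2  2
So g(8) = 2.
Row B is a plain Nim row of size 6, so its Grundy value is 6.
Row C is a plain Nim row of size 12, so its Grundy value is 12.
Build the Grundy sequence for row D with g(k) = mex{g(k−s) : s ∈ {3, 5, 6, 7}, s ≤ k}:
g(0) = mex{} = 0
g(1) = mex{} = 0
g(2) = mex{} = 0
g(3) = mex{0} = 1
g(4) = mex{0} = 1
g(5) = mex{0} = 1
g(6) = mex{0,1} = 2
g(7) = mex{0,1} = 2
g(8) = mex{0,1} = 2
So g(8) = 2.
The value of a disjunctive sum is the nim-sum of the parts.
Combined value = 2 XOR 6 XOR 12 XOR 2 = 10.

10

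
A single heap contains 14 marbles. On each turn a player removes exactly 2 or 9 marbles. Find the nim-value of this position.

Grundy values for subtraction set {2, 9}:
k:     0  1  2  3  4  5  6  7  8  9 10 11 12 13 14
g(k):  0  0  1  1  0  0  1  1  0  2  1  0  0  1  1
So g(14) = 1.

1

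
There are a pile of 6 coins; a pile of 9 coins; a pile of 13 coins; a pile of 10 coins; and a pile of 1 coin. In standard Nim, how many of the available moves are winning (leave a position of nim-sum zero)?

3

Write each in binary and XOR column by column:
  0110  (6)
  1001  (9)
  1101  (13)
  1010  (10)
  0001  (1)
  ----
  1001  (9)
The overall nim-sum is X = 9. A pile of size p has a winning move iff p XOR X < p (reduce it to p XOR X).
  6: 6 XOR 9 = 15 ≥ 6 — no move.
  9: 9 XOR 9 = 0 < 9 — winning move (to 0).
  13: 13 XOR 9 = 4 < 13 — winning move (to 4).
  10: 10 XOR 9 = 3 < 10 — winning move (to 3).
  1: 1 XOR 9 = 8 ≥ 1 — no move.
That gives 3 winning moves.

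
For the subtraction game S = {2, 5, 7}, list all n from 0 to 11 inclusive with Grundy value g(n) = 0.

0, 1, 4, 10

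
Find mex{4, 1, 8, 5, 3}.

0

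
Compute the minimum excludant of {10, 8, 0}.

1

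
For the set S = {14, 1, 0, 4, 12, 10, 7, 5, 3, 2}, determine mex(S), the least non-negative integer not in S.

The values 0, 1, 2, 3, 4, 5 are all present; 6 is the first non-negative integer missing from the set.

6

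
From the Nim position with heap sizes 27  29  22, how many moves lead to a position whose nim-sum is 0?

Compute the nim-sum pairwise:
27 ^ 29 = 6
6 ^ 22 = 16
The overall nim-sum is X = 16. A heap of size p has a winning move iff p XOR X < p (reduce it to p XOR X).
  27: 27 XOR 16 = 11 < 27 — winning move (to 11).
  29: 29 XOR 16 = 13 < 29 — winning move (to 13).
  22: 22 XOR 16 = 6 < 22 — winning move (to 6).
That gives 3 winning moves.

3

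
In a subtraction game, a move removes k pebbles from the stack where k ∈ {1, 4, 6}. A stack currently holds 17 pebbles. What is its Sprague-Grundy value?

Grundy values for subtraction set {1, 4, 6}:
k:     0  1  2  3  4  5  6  7  8  9 10 11 12 13 14 15 16 17
g(k):  0  1  0  1  2  0  1  0  1  2  0  1  0  1  2  0  1  0
So g(17) = 0.

0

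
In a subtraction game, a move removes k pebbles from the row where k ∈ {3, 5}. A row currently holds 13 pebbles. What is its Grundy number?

Compute g(0), g(1), … for moves {3, 5}:
g(0) = mex{} = 0
g(1) = mex{} = 0
g(2) = mex{} = 0
g(3) = mex{0} = 1
g(4) = mex{0} = 1
g(5) = mex{0} = 1
g(6) = mex{0,1} = 2
g(7) = mex{0,1} = 2
g(8) = mex{1} = 0
g(9) = mex{1,2} = 0
g(10) = mex{1,2} = 0
g(11) = mex{0,2} = 1
g(12) = mex{0,2} = 1
g(13) = mex{0} = 1
So g(13) = 1.

1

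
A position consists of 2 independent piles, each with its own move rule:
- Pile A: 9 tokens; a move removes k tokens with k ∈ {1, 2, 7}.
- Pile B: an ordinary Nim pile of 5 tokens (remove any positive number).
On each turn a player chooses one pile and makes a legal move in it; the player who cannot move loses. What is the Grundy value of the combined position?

5

Build the Grundy sequence for pile A with g(k) = mex{g(k−s) : s ∈ {1, 2, 7}, s ≤ k}:
g(0) = mex{} = 0
g(1) = mex{0} = 1
g(2) = mex{0,1} = 2
g(3) = mex{1,2} = 0
g(4) = mex{0,2} = 1
g(5) = mex{0,1} = 2
g(6) = mex{1,2} = 0
g(7) = mex{0,2} = 1
g(8) = mex{0,1} = 2
g(9) = mex{1,2} = 0
So g(9) = 0.
Pile B is a plain Nim pile of size 5, so its Grundy value is 5.
The value of a disjunctive sum is the nim-sum of the parts.
Combined value = 0 ⊕ 5 = 5.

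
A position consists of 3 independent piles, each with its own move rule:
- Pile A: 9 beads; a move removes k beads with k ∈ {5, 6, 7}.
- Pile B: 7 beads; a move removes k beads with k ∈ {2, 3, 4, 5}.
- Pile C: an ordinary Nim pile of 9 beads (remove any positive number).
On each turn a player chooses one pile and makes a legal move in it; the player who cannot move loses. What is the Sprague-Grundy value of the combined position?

8

For pile A, compute g(0), g(1), … with moves {5, 6, 7}:
g(0) = mex{} = 0
g(1) = mex{} = 0
g(2) = mex{} = 0
g(3) = mex{} = 0
g(4) = mex{} = 0
g(5) = mex{0} = 1
g(6) = mex{0} = 1
g(7) = mex{0} = 1
g(8) = mex{0} = 1
g(9) = mex{0} = 1
So g(9) = 1.
Grundy values for pile B (subtraction set {2, 3, 4, 5}):
k:     0  1  2  3  4  5  6  7
g(k):  0  0  1  1  2  2  3  0
So g(7) = 0.
Pile C is a plain Nim pile of size 9, so its Grundy value is 9.
By the Sprague-Grundy theorem, the Grundy value of a sum of independent games is the XOR of the component values.
Combined value = 1 ⊕ 0 ⊕ 9 = 8.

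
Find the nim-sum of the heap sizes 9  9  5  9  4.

Nim-sum: 9 XOR 9 XOR 5 XOR 9 XOR 4 = 8.

8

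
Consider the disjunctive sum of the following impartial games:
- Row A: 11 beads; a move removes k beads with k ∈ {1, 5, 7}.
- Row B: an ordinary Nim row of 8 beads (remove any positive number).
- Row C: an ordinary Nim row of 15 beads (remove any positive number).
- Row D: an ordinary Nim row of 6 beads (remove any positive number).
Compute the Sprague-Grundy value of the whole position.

For row A, compute g(0), g(1), … with moves {1, 5, 7}:
k:     0  1  2  3  4  5  6  7  8  9 10 11
g(k):  0  1  0  1  0  1  0  1  0  1  0  1
So g(11) = 1.
Row B is a plain Nim row of size 8, so its Grundy value is 8.
Row C is a plain Nim row of size 15, so its Grundy value is 15.
Row D is a plain Nim row of size 6, so its Grundy value is 6.
By the Sprague-Grundy theorem, the Grundy value of a sum of independent games is the XOR of the component values.
Combined value = 1 ⊕ 8 ⊕ 15 ⊕ 6 = 0.

0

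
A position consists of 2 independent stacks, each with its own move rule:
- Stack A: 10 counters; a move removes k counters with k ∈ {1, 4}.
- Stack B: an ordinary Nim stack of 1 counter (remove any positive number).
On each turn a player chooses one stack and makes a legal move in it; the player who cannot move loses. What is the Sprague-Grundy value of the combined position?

1

Build the Grundy sequence for stack A with g(k) = mex{g(k−s) : s ∈ {1, 4}, s ≤ k}:
g(0) = mex{} = 0
g(1) = mex{0} = 1
g(2) = mex{1} = 0
g(3) = mex{0} = 1
g(4) = mex{0,1} = 2
g(5) = mex{1,2} = 0
g(6) = mex{0} = 1
g(7) = mex{1} = 0
g(8) = mex{0,2} = 1
g(9) = mex{0,1} = 2
g(10) = mex{1,2} = 0
So g(10) = 0.
Stack B is a plain Nim stack of size 1, so its Grundy value is 1.
By the Sprague-Grundy theorem, the Grundy value of a sum of independent games is the XOR of the component values.
Combined value = 0 XOR 1 = 1.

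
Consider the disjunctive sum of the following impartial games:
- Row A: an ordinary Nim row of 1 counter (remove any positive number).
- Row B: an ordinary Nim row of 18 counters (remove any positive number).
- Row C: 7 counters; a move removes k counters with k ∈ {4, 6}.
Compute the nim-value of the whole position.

Row A is a plain Nim row of size 1, so its Grundy value is 1.
Row B is a plain Nim row of size 18, so its Grundy value is 18.
Grundy values for row C (subtraction set {4, 6}):
g(0) = mex{} = 0
g(1) = mex{} = 0
g(2) = mex{} = 0
g(3) = mex{} = 0
g(4) = mex{0} = 1
g(5) = mex{0} = 1
g(6) = mex{0} = 1
g(7) = mex{0} = 1
So g(7) = 1.
By the Sprague-Grundy theorem, the Grundy value of a sum of independent games is the XOR of the component values.
Combined value = 1 XOR 18 XOR 1 = 18.

18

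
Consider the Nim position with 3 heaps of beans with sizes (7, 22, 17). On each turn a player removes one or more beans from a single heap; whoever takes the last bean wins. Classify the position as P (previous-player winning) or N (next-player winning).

P-position

Bitwise XOR of the heap sizes:
  00111  (7)
  10110  (22)
  10001  (17)
  -----
  00000  (0)
The nim-sum is 0, so this is a P-position: the player to move is in a losing position under optimal play.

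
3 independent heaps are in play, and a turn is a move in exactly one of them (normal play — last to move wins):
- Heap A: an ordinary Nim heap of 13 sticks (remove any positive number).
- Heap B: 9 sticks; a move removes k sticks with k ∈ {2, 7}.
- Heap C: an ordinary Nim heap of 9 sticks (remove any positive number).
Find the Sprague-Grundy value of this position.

Heap A is a plain Nim heap of size 13, so its Grundy value is 13.
Grundy values for heap B (subtraction set {2, 7}):
k:     0  1  2  3  4  5  6  7  8  9
g(k):  0  0  1  1  0  0  1  1  2  0
So g(9) = 0.
Heap C is a plain Nim heap of size 9, so its Grundy value is 9.
The value of a disjunctive sum is the nim-sum of the parts.
Combined value = 13 XOR 0 XOR 9 = 4.

4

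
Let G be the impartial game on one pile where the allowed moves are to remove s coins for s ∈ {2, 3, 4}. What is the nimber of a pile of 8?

1

Grundy values for subtraction set {2, 3, 4}:
k:     0  1  2  3  4  5  6  7  8
g(k):  0  0  1  1  2  2  0  0  1
So g(8) = 1.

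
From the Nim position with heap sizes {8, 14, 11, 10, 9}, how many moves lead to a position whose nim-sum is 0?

5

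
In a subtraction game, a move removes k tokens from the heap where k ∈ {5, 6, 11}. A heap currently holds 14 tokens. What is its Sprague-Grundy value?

Compute g(0), g(1), … for moves {5, 6, 11}:
k:     0  1  2  3  4  5  6  7  8  9 10 11 12 13 14
g(k):  0  0  0  0  0  1  1  1  1  1  2  2  2  2  2
So g(14) = 2.

2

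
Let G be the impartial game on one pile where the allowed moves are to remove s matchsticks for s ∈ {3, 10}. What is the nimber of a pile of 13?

Build the Grundy sequence with g(k) = mex{g(k−s) : s ∈ {3, 10}, s ≤ k}:
g(0) = mex{} = 0
g(1) = mex{} = 0
g(2) = mex{} = 0
g(3) = mex{0} = 1
g(4) = mex{0} = 1
g(5) = mex{0} = 1
g(6) = mex{1} = 0
g(7) = mex{1} = 0
g(8) = mex{1} = 0
g(9) = mex{0} = 1
g(10) = mex{0} = 1
g(11) = mex{0} = 1
g(12) = mex{0,1} = 2
g(13) = mex{1} = 0
So g(13) = 0.

0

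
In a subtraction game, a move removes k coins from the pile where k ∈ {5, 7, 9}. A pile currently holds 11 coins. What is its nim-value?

2

Grundy values for subtraction set {5, 7, 9}:
g(0) = mex{} = 0
g(1) = mex{} = 0
g(2) = mex{} = 0
g(3) = mex{} = 0
g(4) = mex{} = 0
g(5) = mex{0} = 1
g(6) = mex{0} = 1
g(7) = mex{0} = 1
g(8) = mex{0} = 1
g(9) = mex{0} = 1
g(10) = mex{0,1} = 2
g(11) = mex{0,1} = 2
So g(11) = 2.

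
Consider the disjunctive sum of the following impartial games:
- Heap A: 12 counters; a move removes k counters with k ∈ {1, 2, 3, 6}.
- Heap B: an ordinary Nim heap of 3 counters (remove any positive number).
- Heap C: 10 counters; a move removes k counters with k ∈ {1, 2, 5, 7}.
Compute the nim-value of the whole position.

2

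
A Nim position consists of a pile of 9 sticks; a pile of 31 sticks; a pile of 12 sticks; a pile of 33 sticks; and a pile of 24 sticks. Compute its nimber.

Write each in binary and XOR column by column:
  001001  (9)
  011111  (31)
  001100  (12)
  100001  (33)
  011000  (24)
  ------
  100011  (35)

35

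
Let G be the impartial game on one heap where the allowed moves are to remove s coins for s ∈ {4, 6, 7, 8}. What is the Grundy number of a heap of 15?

0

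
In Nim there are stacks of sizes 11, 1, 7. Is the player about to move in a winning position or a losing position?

Bitwise XOR of the heap sizes:
  1011  (11)
  0001  (1)
  0111  (7)
  ----
  1101  (13)
The nim-sum is 13 ≠ 0, so this is an N-position: the player to move can win.

Winning position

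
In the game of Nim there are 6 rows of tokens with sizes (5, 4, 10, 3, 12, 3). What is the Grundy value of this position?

7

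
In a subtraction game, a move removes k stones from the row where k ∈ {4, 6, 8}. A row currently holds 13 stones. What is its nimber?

0

Compute g(0), g(1), … for moves {4, 6, 8}:
g(0) = mex{} = 0
g(1) = mex{} = 0
g(2) = mex{} = 0
g(3) = mex{} = 0
g(4) = mex{0} = 1
g(5) = mex{0} = 1
g(6) = mex{0} = 1
g(7) = mex{0} = 1
g(8) = mex{0,1} = 2
g(9) = mex{0,1} = 2
g(10) = mex{0,1} = 2
g(11) = mex{0,1} = 2
g(12) = mex{1,2} = 0
g(13) = mex{1,2} = 0
So g(13) = 0.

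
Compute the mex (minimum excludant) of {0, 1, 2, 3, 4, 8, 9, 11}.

5

The values 0, 1, 2, 3, 4 are all present; 5 is the first non-negative integer missing from the set.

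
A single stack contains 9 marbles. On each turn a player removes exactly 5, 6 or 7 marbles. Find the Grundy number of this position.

Build the Grundy sequence with g(k) = mex{g(k−s) : s ∈ {5, 6, 7}, s ≤ k}:
k:     0  1  2  3  4  5  6  7  8  9
g(k):  0  0  0  0  0  1  1  1  1  1
So g(9) = 1.

1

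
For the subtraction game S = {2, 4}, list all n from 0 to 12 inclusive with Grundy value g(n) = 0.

Grundy values for subtraction set {2, 4}:
g(0) = mex{} = 0
g(1) = mex{} = 0
g(2) = mex{0} = 1
g(3) = mex{0} = 1
g(4) = mex{0,1} = 2
g(5) = mex{0,1} = 2
g(6) = mex{1,2} = 0
g(7) = mex{1,2} = 0
g(8) = mex{0,2} = 1
g(9) = mex{0,2} = 1
g(10) = mex{0,1} = 2
g(11) = mex{0,1} = 2
g(12) = mex{1,2} = 0
The P-positions (g = 0) in 0..12 are 0, 1, 6, 7, 12.

0, 1, 6, 7, 12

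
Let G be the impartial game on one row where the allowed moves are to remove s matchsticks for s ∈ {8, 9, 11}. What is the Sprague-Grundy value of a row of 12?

1

Grundy values for subtraction set {8, 9, 11}:
g(0) = mex{} = 0
g(1) = mex{} = 0
g(2) = mex{} = 0
g(3) = mex{} = 0
g(4) = mex{} = 0
g(5) = mex{} = 0
g(6) = mex{} = 0
g(7) = mex{} = 0
g(8) = mex{0} = 1
g(9) = mex{0} = 1
g(10) = mex{0} = 1
g(11) = mex{0} = 1
g(12) = mex{0} = 1
So g(12) = 1.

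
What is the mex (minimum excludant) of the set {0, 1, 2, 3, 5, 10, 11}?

The values 0, 1, 2, 3 are all present; 4 is the first non-negative integer missing from the set.

4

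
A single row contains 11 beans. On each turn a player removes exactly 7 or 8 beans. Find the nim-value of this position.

Compute g(0), g(1), … for moves {7, 8}:
k:     0  1  2  3  4  5  6  7  8  9 10 11
g(k):  0  0  0  0  0  0  0  1  1  1  1  1
So g(11) = 1.

1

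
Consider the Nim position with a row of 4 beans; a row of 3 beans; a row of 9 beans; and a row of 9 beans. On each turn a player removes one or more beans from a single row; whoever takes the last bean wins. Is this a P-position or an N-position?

N-position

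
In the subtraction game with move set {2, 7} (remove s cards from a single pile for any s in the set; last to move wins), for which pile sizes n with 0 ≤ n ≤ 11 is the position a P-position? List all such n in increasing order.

0, 1, 4, 5, 9, 10

Build the Grundy sequence with g(k) = mex{g(k−s) : s ∈ {2, 7}, s ≤ k}:
k:     0  1  2  3  4  5  6  7  8  9 10 11
g(k):  0  0  1  1  0  0  1  1  2  0  0  1
The P-positions (g = 0) in 0..11 are 0, 1, 4, 5, 9, 10.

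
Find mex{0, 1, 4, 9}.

The values 0, 1 are all present; 2 is the first non-negative integer missing from the set.

2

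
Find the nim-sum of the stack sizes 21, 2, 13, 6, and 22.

Nim-sum: 21 ⊕ 2 ⊕ 13 ⊕ 6 ⊕ 22 = 10.

10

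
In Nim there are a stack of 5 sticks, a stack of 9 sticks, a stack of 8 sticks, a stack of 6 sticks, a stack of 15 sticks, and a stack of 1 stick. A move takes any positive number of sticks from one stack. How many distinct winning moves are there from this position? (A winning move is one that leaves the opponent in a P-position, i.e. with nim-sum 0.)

3

In binary:
  0101  (5)
  1001  (9)
  1000  (8)
  0110  (6)
  1111  (15)
  0001  (1)
  ----
  1100  (12)
The overall nim-sum is X = 12. A stack of size p has a winning move iff p XOR X < p (reduce it to p XOR X).
  5: 5 XOR 12 = 9 ≥ 5 — no move.
  9: 9 XOR 12 = 5 < 9 — winning move (to 5).
  8: 8 XOR 12 = 4 < 8 — winning move (to 4).
  6: 6 XOR 12 = 10 ≥ 6 — no move.
  15: 15 XOR 12 = 3 < 15 — winning move (to 3).
  1: 1 XOR 12 = 13 ≥ 1 — no move.
That gives 3 winning moves.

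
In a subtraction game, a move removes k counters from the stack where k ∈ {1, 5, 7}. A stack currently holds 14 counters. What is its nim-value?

0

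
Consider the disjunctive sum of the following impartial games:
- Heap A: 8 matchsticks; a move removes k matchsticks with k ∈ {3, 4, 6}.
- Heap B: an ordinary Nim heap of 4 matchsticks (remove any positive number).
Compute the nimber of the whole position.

Build the Grundy sequence for heap A with g(k) = mex{g(k−s) : s ∈ {3, 4, 6}, s ≤ k}:
g(0) = mex{} = 0
g(1) = mex{} = 0
g(2) = mex{} = 0
g(3) = mex{0} = 1
g(4) = mex{0} = 1
g(5) = mex{0} = 1
g(6) = mex{0,1} = 2
g(7) = mex{0,1} = 2
g(8) = mex{0,1} = 2
So g(8) = 2.
Heap B is a plain Nim heap of size 4, so its Grundy value is 4.
The value of a disjunctive sum is the nim-sum of the parts.
Combined value = 2 XOR 4 = 6.

6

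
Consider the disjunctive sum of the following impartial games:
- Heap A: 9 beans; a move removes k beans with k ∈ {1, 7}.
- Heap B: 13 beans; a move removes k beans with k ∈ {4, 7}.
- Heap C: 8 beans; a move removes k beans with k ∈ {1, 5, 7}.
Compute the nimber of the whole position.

1

Grundy values for heap A (subtraction set {1, 7}):
k:     0  1  2  3  4  5  6  7  8  9
g(k):  0  1  0  1  0  1  0  1  0  1
So g(9) = 1.
Build the Grundy sequence for heap B with g(k) = mex{g(k−s) : s ∈ {4, 7}, s ≤ k}:
k:     0  1  2  3  4  5  6  7  8  9 10 11 12 13
g(k):  0  0  0  0  1  1  1  1  2  2  2  0  0  0
So g(13) = 0.
Build the Grundy sequence for heap C with g(k) = mex{g(k−s) : s ∈ {1, 5, 7}, s ≤ k}:
g(0) = mex{} = 0
g(1) = mex{0} = 1
g(2) = mex{1} = 0
g(3) = mex{0} = 1
g(4) = mex{1} = 0
g(5) = mex{0} = 1
g(6) = mex{1} = 0
g(7) = mex{0} = 1
g(8) = mex{1} = 0
So g(8) = 0.
The value of a disjunctive sum is the nim-sum of the parts.
Combined value = 1 XOR 0 XOR 0 = 1.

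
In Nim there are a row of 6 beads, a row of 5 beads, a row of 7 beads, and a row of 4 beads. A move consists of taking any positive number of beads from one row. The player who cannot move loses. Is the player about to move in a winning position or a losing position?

Losing position

Write each in binary and XOR column by column:
  110  (6)
  101  (5)
  111  (7)
  100  (4)
  ---
  000  (0)
The nim-sum is 0, so this is a P-position: the player to move is in a losing position under optimal play.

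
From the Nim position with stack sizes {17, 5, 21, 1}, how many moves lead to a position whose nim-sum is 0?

Bitwise XOR of the heap sizes:
  10001  (17)
  00101  (5)
  10101  (21)
  00001  (1)
  -----
  00000  (0)
The nim-sum is already 0, so every move leaves a nonzero nim-sum — there are no winning moves.

0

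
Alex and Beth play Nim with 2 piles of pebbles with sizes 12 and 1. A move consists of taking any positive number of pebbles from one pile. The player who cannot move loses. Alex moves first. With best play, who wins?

Nim-sum: 12 ⊕ 1 = 13.
The nim-sum is 13 ≠ 0, so this is an N-position: the player to move can win; Alex has a winning move.

Alex wins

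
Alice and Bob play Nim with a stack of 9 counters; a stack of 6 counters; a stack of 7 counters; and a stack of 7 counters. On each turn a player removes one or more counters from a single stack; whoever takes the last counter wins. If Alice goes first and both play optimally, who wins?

Compute the nim-sum pairwise:
9 ^ 6 = 15
15 ^ 7 = 8
8 ^ 7 = 15
The nim-sum is 15 ≠ 0, so this is an N-position: the player to move can win; Alice has a winning move.

Alice wins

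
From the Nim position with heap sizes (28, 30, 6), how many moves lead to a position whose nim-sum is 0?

3

Nim-sum: 28 ⊕ 30 ⊕ 6 = 4.
The overall nim-sum is X = 4. A heap of size p has a winning move iff p XOR X < p (reduce it to p XOR X).
  28: 28 XOR 4 = 24 < 28 — winning move (to 24).
  30: 30 XOR 4 = 26 < 30 — winning move (to 26).
  6: 6 XOR 4 = 2 < 6 — winning move (to 2).
That gives 3 winning moves.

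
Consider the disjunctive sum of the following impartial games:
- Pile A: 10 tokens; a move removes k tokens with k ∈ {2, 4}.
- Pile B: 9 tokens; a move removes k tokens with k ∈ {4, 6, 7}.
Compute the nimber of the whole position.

0

Build the Grundy sequence for pile A with g(k) = mex{g(k−s) : s ∈ {2, 4}, s ≤ k}:
k:     0  1  2  3  4  5  6  7  8  9 10
g(k):  0  0  1  1  2  2  0  0  1  1  2
So g(10) = 2.
For pile B, compute g(0), g(1), … with moves {4, 6, 7}:
g(0) = mex{} = 0
g(1) = mex{} = 0
g(2) = mex{} = 0
g(3) = mex{} = 0
g(4) = mex{0} = 1
g(5) = mex{0} = 1
g(6) = mex{0} = 1
g(7) = mex{0} = 1
g(8) = mex{0,1} = 2
g(9) = mex{0,1} = 2
So g(9) = 2.
The value of a disjunctive sum is the nim-sum of the parts.
Combined value = 2 XOR 2 = 0.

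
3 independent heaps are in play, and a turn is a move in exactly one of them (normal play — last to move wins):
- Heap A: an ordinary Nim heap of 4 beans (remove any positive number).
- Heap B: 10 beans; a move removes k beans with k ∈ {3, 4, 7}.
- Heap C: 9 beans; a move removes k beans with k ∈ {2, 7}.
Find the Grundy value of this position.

Heap A is a plain Nim heap of size 4, so its Grundy value is 4.
Grundy values for heap B (subtraction set {3, 4, 7}):
k:     0  1  2  3  4  5  6  7  8  9 10
g(k):  0  0  0  1  1  1  2  2  2  3  0
So g(10) = 0.
Grundy values for heap C (subtraction set {2, 7}):
k:     0  1  2  3  4  5  6  7  8  9
g(k):  0  0  1  1  0  0  1  1  2  0
So g(9) = 0.
By the Sprague-Grundy theorem, the Grundy value of a sum of independent games is the XOR of the component values.
Combined value = 4 ⊕ 0 ⊕ 0 = 4.

4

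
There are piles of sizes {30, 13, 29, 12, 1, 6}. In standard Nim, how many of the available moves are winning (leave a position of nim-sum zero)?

Nim-sum: 30 ^ 13 ^ 29 ^ 12 ^ 1 ^ 6 = 5.
The overall nim-sum is X = 5. A pile of size p has a winning move iff p XOR X < p (reduce it to p XOR X).
  30: 30 XOR 5 = 27 < 30 — winning move (to 27).
  13: 13 XOR 5 = 8 < 13 — winning move (to 8).
  29: 29 XOR 5 = 24 < 29 — winning move (to 24).
  12: 12 XOR 5 = 9 < 12 — winning move (to 9).
  1: 1 XOR 5 = 4 ≥ 1 — no move.
  6: 6 XOR 5 = 3 < 6 — winning move (to 3).
That gives 5 winning moves.

5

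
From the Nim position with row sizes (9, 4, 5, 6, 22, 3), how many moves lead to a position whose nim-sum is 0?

Nim-sum: 9 ⊕ 4 ⊕ 5 ⊕ 6 ⊕ 22 ⊕ 3 = 27.
The overall nim-sum is X = 27. A row of size p has a winning move iff p XOR X < p (reduce it to p XOR X).
  9: 9 XOR 27 = 18 ≥ 9 — no move.
  4: 4 XOR 27 = 31 ≥ 4 — no move.
  5: 5 XOR 27 = 30 ≥ 5 — no move.
  6: 6 XOR 27 = 29 ≥ 6 — no move.
  22: 22 XOR 27 = 13 < 22 — winning move (to 13).
  3: 3 XOR 27 = 24 ≥ 3 — no move.
That gives 1 winning move.

1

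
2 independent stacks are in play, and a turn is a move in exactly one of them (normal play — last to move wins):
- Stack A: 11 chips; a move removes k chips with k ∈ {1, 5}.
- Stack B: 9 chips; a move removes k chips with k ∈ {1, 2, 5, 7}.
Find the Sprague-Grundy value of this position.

For stack A, compute g(0), g(1), … with moves {1, 5}:
g(0) = mex{} = 0
g(1) = mex{0} = 1
g(2) = mex{1} = 0
g(3) = mex{0} = 1
g(4) = mex{1} = 0
g(5) = mex{0} = 1
g(6) = mex{1} = 0
g(7) = mex{0} = 1
g(8) = mex{1} = 0
g(9) = mex{0} = 1
g(10) = mex{1} = 0
g(11) = mex{0} = 1
So g(11) = 1.
Build the Grundy sequence for stack B with g(k) = mex{g(k−s) : s ∈ {1, 2, 5, 7}, s ≤ k}:
k:     0  1  2  3  4  5  6  7  8  9
g(k):  0  1  2  0  1  2  0  1  2  0
So g(9) = 0.
By the Sprague-Grundy theorem, the Grundy value of a sum of independent games is the XOR of the component values.
Combined value = 1 ⊕ 0 = 1.

1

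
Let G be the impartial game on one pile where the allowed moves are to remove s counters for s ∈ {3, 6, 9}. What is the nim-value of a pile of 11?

3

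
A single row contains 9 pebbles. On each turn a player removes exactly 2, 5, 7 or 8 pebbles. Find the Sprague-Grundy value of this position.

2

Compute g(0), g(1), … for moves {2, 5, 7, 8}:
k:     0  1  2  3  4  5  6  7  8  9
g(k):  0  0  1  1  0  2  1  3  2  2
So g(9) = 2.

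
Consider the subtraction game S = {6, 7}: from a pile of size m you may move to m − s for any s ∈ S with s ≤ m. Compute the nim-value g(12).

2

Build the Grundy sequence with g(k) = mex{g(k−s) : s ∈ {6, 7}, s ≤ k}:
g(0) = mex{} = 0
g(1) = mex{} = 0
g(2) = mex{} = 0
g(3) = mex{} = 0
g(4) = mex{} = 0
g(5) = mex{} = 0
g(6) = mex{0} = 1
g(7) = mex{0} = 1
g(8) = mex{0} = 1
g(9) = mex{0} = 1
g(10) = mex{0} = 1
g(11) = mex{0} = 1
g(12) = mex{0,1} = 2
So g(12) = 2.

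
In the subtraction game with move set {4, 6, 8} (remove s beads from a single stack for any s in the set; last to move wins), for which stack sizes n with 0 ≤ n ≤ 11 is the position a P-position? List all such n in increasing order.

0, 1, 2, 3

Build the Grundy sequence with g(k) = mex{g(k−s) : s ∈ {4, 6, 8}, s ≤ k}:
g(0) = mex{} = 0
g(1) = mex{} = 0
g(2) = mex{} = 0
g(3) = mex{} = 0
g(4) = mex{0} = 1
g(5) = mex{0} = 1
g(6) = mex{0} = 1
g(7) = mex{0} = 1
g(8) = mex{0,1} = 2
g(9) = mex{0,1} = 2
g(10) = mex{0,1} = 2
g(11) = mex{0,1} = 2
The P-positions (g = 0) in 0..11 are 0, 1, 2, 3.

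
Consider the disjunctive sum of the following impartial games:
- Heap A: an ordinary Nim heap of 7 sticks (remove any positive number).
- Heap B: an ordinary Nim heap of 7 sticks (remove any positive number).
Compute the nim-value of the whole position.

Heap A is a plain Nim heap of size 7, so its Grundy value is 7.
Heap B is a plain Nim heap of size 7, so its Grundy value is 7.
By the Sprague-Grundy theorem, the Grundy value of a sum of independent games is the XOR of the component values.
Combined value = 7 ⊕ 7 = 0.

0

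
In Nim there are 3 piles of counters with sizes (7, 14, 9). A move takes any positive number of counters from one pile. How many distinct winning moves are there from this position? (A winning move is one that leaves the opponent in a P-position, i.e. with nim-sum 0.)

Write each in binary and XOR column by column:
  0111  (7)
  1110  (14)
  1001  (9)
  ----
  0000  (0)
The nim-sum is already 0, so every move leaves a nonzero nim-sum — there are no winning moves.

0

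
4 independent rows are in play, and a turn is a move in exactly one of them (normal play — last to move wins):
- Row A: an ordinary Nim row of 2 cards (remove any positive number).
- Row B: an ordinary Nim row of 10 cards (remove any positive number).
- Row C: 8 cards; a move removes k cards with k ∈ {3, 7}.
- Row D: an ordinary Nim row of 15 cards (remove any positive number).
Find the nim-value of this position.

Row A is a plain Nim row of size 2, so its Grundy value is 2.
Row B is a plain Nim row of size 10, so its Grundy value is 10.
For row C, compute g(0), g(1), … with moves {3, 7}:
k:     0  1  2  3  4  5  6  7  8
g(k):  0  0  0  1  1  1  0  2  2
So g(8) = 2.
Row D is a plain Nim row of size 15, so its Grundy value is 15.
By the Sprague-Grundy theorem, the Grundy value of a sum of independent games is the XOR of the component values.
Combined value = 2 XOR 10 XOR 2 XOR 15 = 5.

5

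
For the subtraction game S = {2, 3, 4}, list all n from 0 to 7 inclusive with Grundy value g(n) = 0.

0, 1, 6, 7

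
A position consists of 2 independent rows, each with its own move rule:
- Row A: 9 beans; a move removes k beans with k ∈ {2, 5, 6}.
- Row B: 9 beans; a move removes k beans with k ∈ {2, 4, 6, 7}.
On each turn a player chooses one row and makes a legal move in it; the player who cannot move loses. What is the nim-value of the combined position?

Grundy values for row A (subtraction set {2, 5, 6}):
g(0) = mex{} = 0
g(1) = mex{} = 0
g(2) = mex{0} = 1
g(3) = mex{0} = 1
g(4) = mex{1} = 0
g(5) = mex{0,1} = 2
g(6) = mex{0} = 1
g(7) = mex{0,1,2} = 3
g(8) = mex{1} = 0
g(9) = mex{0,1,3} = 2
So g(9) = 2.
Grundy values for row B (subtraction set {2, 4, 6, 7}):
k:     0  1  2  3  4  5  6  7  8  9
g(k):  0  0  1  1  2  2  3  3  4  0
So g(9) = 0.
By the Sprague-Grundy theorem, the Grundy value of a sum of independent games is the XOR of the component values.
Combined value = 2 ⊕ 0 = 2.

2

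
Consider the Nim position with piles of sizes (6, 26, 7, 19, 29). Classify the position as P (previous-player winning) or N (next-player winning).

Compute the nim-sum pairwise:
6 XOR 26 = 28
28 XOR 7 = 27
27 XOR 19 = 8
8 XOR 29 = 21
The nim-sum is 21 ≠ 0, so this is an N-position: the player to move can win.

N-position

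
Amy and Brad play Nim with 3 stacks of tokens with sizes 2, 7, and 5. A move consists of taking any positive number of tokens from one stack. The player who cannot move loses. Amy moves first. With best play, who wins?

Brad wins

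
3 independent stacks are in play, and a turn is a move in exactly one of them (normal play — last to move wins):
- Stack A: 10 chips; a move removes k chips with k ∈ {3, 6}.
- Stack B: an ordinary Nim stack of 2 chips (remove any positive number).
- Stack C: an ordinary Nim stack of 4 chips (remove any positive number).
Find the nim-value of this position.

Grundy values for stack A (subtraction set {3, 6}):
g(0) = mex{} = 0
g(1) = mex{} = 0
g(2) = mex{} = 0
g(3) = mex{0} = 1
g(4) = mex{0} = 1
g(5) = mex{0} = 1
g(6) = mex{0,1} = 2
g(7) = mex{0,1} = 2
g(8) = mex{0,1} = 2
g(9) = mex{1,2} = 0
g(10) = mex{1,2} = 0
So g(10) = 0.
Stack B is a plain Nim stack of size 2, so its Grundy value is 2.
Stack C is a plain Nim stack of size 4, so its Grundy value is 4.
The value of a disjunctive sum is the nim-sum of the parts.
Combined value = 0 ⊕ 2 ⊕ 4 = 6.

6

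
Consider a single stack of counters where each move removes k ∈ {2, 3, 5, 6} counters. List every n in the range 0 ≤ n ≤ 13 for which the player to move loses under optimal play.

0, 1, 8, 9

Compute g(0), g(1), … for moves {2, 3, 5, 6}:
k:     0  1  2  3  4  5  6  7  8  9 10 11 12 13
g(k):  0  0  1  1  2  2  3  3  0  0  1  1  2  2
The P-positions (g = 0) in 0..13 are 0, 1, 8, 9.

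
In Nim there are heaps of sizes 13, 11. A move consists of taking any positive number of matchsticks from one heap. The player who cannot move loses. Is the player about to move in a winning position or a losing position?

Winning position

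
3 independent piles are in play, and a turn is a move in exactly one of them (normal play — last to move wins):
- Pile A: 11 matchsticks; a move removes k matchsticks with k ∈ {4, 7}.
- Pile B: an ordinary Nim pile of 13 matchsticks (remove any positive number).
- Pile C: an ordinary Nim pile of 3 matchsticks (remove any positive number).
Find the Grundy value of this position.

14

For pile A, compute g(0), g(1), … with moves {4, 7}:
g(0) = mex{} = 0
g(1) = mex{} = 0
g(2) = mex{} = 0
g(3) = mex{} = 0
g(4) = mex{0} = 1
g(5) = mex{0} = 1
g(6) = mex{0} = 1
g(7) = mex{0} = 1
g(8) = mex{0,1} = 2
g(9) = mex{0,1} = 2
g(10) = mex{0,1} = 2
g(11) = mex{1} = 0
So g(11) = 0.
Pile B is a plain Nim pile of size 13, so its Grundy value is 13.
Pile C is a plain Nim pile of size 3, so its Grundy value is 3.
By the Sprague-Grundy theorem, the Grundy value of a sum of independent games is the XOR of the component values.
Combined value = 0 ⊕ 13 ⊕ 3 = 14.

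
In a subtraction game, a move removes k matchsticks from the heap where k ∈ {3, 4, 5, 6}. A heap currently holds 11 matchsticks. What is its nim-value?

Compute g(0), g(1), … for moves {3, 4, 5, 6}:
k:     0  1  2  3  4  5  6  7  8  9 10 11
g(k):  0  0  0  1  1  1  2  2  2  0  0  0
So g(11) = 0.

0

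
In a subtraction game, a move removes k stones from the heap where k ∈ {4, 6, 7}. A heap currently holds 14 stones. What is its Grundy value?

0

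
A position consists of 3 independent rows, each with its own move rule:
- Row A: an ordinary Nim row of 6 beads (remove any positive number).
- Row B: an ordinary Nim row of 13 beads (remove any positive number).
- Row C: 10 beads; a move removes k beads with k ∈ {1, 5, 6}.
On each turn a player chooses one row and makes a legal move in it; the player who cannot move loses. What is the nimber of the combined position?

Row A is a plain Nim row of size 6, so its Grundy value is 6.
Row B is a plain Nim row of size 13, so its Grundy value is 13.
Build the Grundy sequence for row C with g(k) = mex{g(k−s) : s ∈ {1, 5, 6}, s ≤ k}:
g(0) = mex{} = 0
g(1) = mex{0} = 1
g(2) = mex{1} = 0
g(3) = mex{0} = 1
g(4) = mex{1} = 0
g(5) = mex{0} = 1
g(6) = mex{0,1} = 2
g(7) = mex{0,1,2} = 3
g(8) = mex{0,1,3} = 2
g(9) = mex{0,1,2} = 3
g(10) = mex{0,1,3} = 2
So g(10) = 2.
By the Sprague-Grundy theorem, the Grundy value of a sum of independent games is the XOR of the component values.
Combined value = 6 ⊕ 13 ⊕ 2 = 9.

9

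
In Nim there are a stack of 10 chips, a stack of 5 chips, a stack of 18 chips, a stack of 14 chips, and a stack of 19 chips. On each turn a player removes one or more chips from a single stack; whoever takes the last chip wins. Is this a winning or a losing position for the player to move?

Nim-sum: 10 XOR 5 XOR 18 XOR 14 XOR 19 = 0.
The nim-sum is 0, so this is a P-position: the player to move is in a losing position under optimal play.

Losing position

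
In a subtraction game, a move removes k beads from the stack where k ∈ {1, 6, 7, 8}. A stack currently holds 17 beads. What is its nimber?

0

Build the Grundy sequence with g(k) = mex{g(k−s) : s ∈ {1, 6, 7, 8}, s ≤ k}:
k:     0  1  2  3  4  5  6  7  8  9 10 11 12 13 14 15 16 17
g(k):  0  1  0  1  0  1  2  3  2  3  2  3  4  0  1  0  1  0
So g(17) = 0.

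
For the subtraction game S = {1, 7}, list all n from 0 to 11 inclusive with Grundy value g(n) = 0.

Grundy values for subtraction set {1, 7}:
g(0) = mex{} = 0
g(1) = mex{0} = 1
g(2) = mex{1} = 0
g(3) = mex{0} = 1
g(4) = mex{1} = 0
g(5) = mex{0} = 1
g(6) = mex{1} = 0
g(7) = mex{0} = 1
g(8) = mex{1} = 0
g(9) = mex{0} = 1
g(10) = mex{1} = 0
g(11) = mex{0} = 1
The P-positions (g = 0) in 0..11 are 0, 2, 4, 6, 8, 10.

0, 2, 4, 6, 8, 10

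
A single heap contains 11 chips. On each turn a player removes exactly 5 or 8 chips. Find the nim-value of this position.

2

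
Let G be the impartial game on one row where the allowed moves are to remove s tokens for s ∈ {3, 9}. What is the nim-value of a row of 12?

Compute g(0), g(1), … for moves {3, 9}:
g(0) = mex{} = 0
g(1) = mex{} = 0
g(2) = mex{} = 0
g(3) = mex{0} = 1
g(4) = mex{0} = 1
g(5) = mex{0} = 1
g(6) = mex{1} = 0
g(7) = mex{1} = 0
g(8) = mex{1} = 0
g(9) = mex{0} = 1
g(10) = mex{0} = 1
g(11) = mex{0} = 1
g(12) = mex{1} = 0
So g(12) = 0.

0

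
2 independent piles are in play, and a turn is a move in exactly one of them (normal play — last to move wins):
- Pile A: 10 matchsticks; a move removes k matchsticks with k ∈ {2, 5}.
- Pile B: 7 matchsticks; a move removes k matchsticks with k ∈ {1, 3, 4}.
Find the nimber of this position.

For pile A, compute g(0), g(1), … with moves {2, 5}:
g(0) = mex{} = 0
g(1) = mex{} = 0
g(2) = mex{0} = 1
g(3) = mex{0} = 1
g(4) = mex{1} = 0
g(5) = mex{0,1} = 2
g(6) = mex{0} = 1
g(7) = mex{1,2} = 0
g(8) = mex{1} = 0
g(9) = mex{0} = 1
g(10) = mex{0,2} = 1
So g(10) = 1.
Build the Grundy sequence for pile B with g(k) = mex{g(k−s) : s ∈ {1, 3, 4}, s ≤ k}:
k:     0  1  2  3  4  5  6  7
g(k):  0  1  0  1  2  3  2  0
So g(7) = 0.
By the Sprague-Grundy theorem, the Grundy value of a sum of independent games is the XOR of the component values.
Combined value = 1 XOR 0 = 1.

1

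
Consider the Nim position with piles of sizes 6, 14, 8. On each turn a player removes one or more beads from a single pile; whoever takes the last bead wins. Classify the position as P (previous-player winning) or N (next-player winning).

P-position

Nim-sum: 6 XOR 14 XOR 8 = 0.
The nim-sum is 0, so this is a P-position: the player to move is in a losing position under optimal play.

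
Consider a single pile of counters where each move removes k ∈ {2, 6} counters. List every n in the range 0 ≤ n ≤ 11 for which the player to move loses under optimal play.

0, 1, 4, 5, 8, 9

Grundy values for subtraction set {2, 6}:
g(0) = mex{} = 0
g(1) = mex{} = 0
g(2) = mex{0} = 1
g(3) = mex{0} = 1
g(4) = mex{1} = 0
g(5) = mex{1} = 0
g(6) = mex{0} = 1
g(7) = mex{0} = 1
g(8) = mex{1} = 0
g(9) = mex{1} = 0
g(10) = mex{0} = 1
g(11) = mex{0} = 1
The P-positions (g = 0) in 0..11 are 0, 1, 4, 5, 8, 9.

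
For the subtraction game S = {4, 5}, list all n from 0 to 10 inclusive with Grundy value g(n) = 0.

0, 1, 2, 3, 9, 10

Build the Grundy sequence with g(k) = mex{g(k−s) : s ∈ {4, 5}, s ≤ k}:
g(0) = mex{} = 0
g(1) = mex{} = 0
g(2) = mex{} = 0
g(3) = mex{} = 0
g(4) = mex{0} = 1
g(5) = mex{0} = 1
g(6) = mex{0} = 1
g(7) = mex{0} = 1
g(8) = mex{0,1} = 2
g(9) = mex{1} = 0
g(10) = mex{1} = 0
The P-positions (g = 0) in 0..10 are 0, 1, 2, 3, 9, 10.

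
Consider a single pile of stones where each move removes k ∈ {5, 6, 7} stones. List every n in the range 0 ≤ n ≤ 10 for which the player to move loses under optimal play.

Grundy values for subtraction set {5, 6, 7}:
g(0) = mex{} = 0
g(1) = mex{} = 0
g(2) = mex{} = 0
g(3) = mex{} = 0
g(4) = mex{} = 0
g(5) = mex{0} = 1
g(6) = mex{0} = 1
g(7) = mex{0} = 1
g(8) = mex{0} = 1
g(9) = mex{0} = 1
g(10) = mex{0,1} = 2
The P-positions (g = 0) in 0..10 are 0, 1, 2, 3, 4.

0, 1, 2, 3, 4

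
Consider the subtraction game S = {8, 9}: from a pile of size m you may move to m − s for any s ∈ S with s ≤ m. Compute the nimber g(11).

1

Grundy values for subtraction set {8, 9}:
k:     0  1  2  3  4  5  6  7  8  9 10 11
g(k):  0  0  0  0  0  0  0  0  1  1  1  1
So g(11) = 1.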